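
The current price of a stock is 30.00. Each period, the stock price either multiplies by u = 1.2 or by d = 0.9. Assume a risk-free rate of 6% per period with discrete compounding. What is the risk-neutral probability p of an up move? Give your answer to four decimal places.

p = 0.5333

Risk-neutral probability p = (1 + 0.06 − 0.9)/(1.2 − 0.9) = 0.1600/0.3000 = 0.5333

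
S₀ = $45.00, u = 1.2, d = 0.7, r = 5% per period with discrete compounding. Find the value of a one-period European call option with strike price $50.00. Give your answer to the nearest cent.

$2.67

Risk-neutral probability p = (1 + 0.05 − 0.7)/(1.2 − 0.7) = 0.3500/0.5000 = 0.7000
Terminal stock prices: S_u = 54, S_d = 31.5
Terminal payoffs (S − K): max(4, 0) = 4, max(-18.5, 0) = 0
Node 0 (S = 45): V_0 = 1/1.05·[0.7000·4.0000 + 0.3000·0.0000] = 2.6667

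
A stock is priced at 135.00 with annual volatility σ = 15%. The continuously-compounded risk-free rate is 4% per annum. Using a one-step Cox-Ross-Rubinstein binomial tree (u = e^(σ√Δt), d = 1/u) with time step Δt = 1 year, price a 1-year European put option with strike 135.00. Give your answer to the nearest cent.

7.26

CRR parameters: u = e^(σ√Δt) = e^(0.15·√1) = 1.1618, d = 1/u = 0.8607
Per-period rate: rΔt = 0.04·1 = 0.04, so R = e^0.04 = 1.0408
Risk-neutral probability p = (e^0.04 − 0.8607)/(1.1618 − 0.8607) = 0.1801/0.3011 = 0.5981
Terminal stock prices: S_u = 156.8, S_d = 116.2
Terminal payoffs (K − S): max(-21.85, 0) = 0, max(18.8, 0) = 18.8
Node 0 (S = 135): V_0 = e^(−0.04)·[0.5981·0.0000 + 0.4019·18.8044] = 7.2612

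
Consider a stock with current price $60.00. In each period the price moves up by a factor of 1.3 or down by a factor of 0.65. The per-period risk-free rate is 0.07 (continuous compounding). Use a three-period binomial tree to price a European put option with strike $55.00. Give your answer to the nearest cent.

$5.61

Risk-neutral probability p = (e^0.07 − 0.65)/(1.3 − 0.65) = 0.4225/0.6500 = 0.6500
Terminal stock prices: S_uuu = 131.8, S_uud = 65.91, S_udd = 32.96, S_ddd = 16.48
Terminal payoffs (K − S): max(-76.82, 0) = 0, max(-10.91, 0) = 0, max(22.04, 0) = 22.04, max(38.52, 0) = 38.52
Node uu (S = 101.4): V_uu = e^(−0.07)·[0.6500·0.0000 + 0.3500·0.0000] = 0.0000
Node ud (S = 50.7): V_ud = e^(−0.07)·[0.6500·0.0000 + 0.3500·22.0450] = 7.1939
Node dd (S = 25.35): V_dd = e^(−0.07)·[0.6500·22.0450 + 0.3500·38.5225] = 25.9317
Node u (S = 78): V_u = e^(−0.07)·[0.6500·0.0000 + 0.3500·7.1939] = 2.3475
Node d (S = 39): V_d = e^(−0.07)·[0.6500·7.1939 + 0.3500·25.9317] = 12.8221
Node 0 (S = 60): V_0 = e^(−0.07)·[0.6500·2.3475 + 0.3500·12.8221] = 5.6070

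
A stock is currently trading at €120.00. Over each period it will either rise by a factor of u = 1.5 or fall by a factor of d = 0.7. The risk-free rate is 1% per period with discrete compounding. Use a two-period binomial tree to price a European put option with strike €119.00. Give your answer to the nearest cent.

Risk-neutral probability p = (1 + 0.01 − 0.7)/(1.5 − 0.7) = 0.3100/0.8000 = 0.3875
Terminal stock prices: S_uu = 270, S_ud = 126, S_dd = 58.8
Terminal payoffs (K − S): max(-151, 0) = 0, max(-7, 0) = 0, max(60.2, 0) = 60.2
Node u (S = 180): V_u = 1/1.01·[0.3875·0.0000 + 0.6125·0.0000] = 0.0000
Node d (S = 84): V_d = 1/1.01·[0.3875·0.0000 + 0.6125·60.2000] = 36.5074
Node 0 (S = 120): V_0 = 1/1.01·[0.3875·0.0000 + 0.6125·36.5074] = 22.1394

€22.14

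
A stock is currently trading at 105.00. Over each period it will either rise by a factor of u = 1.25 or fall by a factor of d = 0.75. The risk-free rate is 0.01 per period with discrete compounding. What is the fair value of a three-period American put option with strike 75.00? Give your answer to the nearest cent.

3.87

Risk-neutral probability p = (1 + 0.01 − 0.75)/(1.25 − 0.75) = 0.2600/0.5000 = 0.5200
Terminal stock prices: S_uuu = 205.1, S_uud = 123, S_udd = 73.83, S_ddd = 44.3
Terminal payoffs (K − S): max(-130.1, 0) = 0, max(-48.05, 0) = 0, max(1.172, 0) = 1.172, max(30.7, 0) = 30.7
Node uu (S = 164.1): continuation = 1/1.01·[0.5200·0.0000 + 0.4800·0.0000] = 0.0000; exercise value = 0.0000 ≤ continuation, so V_uu = 0.0000
Node ud (S = 98.44): continuation = 1/1.01·[0.5200·0.0000 + 0.4800·1.1719] = 0.5569; exercise value = 0.0000 ≤ continuation, so V_ud = 0.5569
Node dd (S = 59.06): continuation = 1/1.01·[0.5200·1.1719 + 0.4800·30.7031] = 15.1949; exercise value = 15.9375 > continuation, so V_dd = 15.9375 (exercise)
Node u (S = 131.2): continuation = 1/1.01·[0.5200·0.0000 + 0.4800·0.5569] = 0.2647; exercise value = 0.0000 ≤ continuation, so V_u = 0.2647
Node d (S = 78.75): continuation = 1/1.01·[0.5200·0.5569 + 0.4800·15.9375] = 7.8610; exercise value = 0.0000 ≤ continuation, so V_d = 7.8610
Node 0 (S = 105): continuation = 1/1.01·[0.5200·0.2647 + 0.4800·7.8610] = 3.8722; exercise value = 0.0000 ≤ continuation, so V_0 = 3.8722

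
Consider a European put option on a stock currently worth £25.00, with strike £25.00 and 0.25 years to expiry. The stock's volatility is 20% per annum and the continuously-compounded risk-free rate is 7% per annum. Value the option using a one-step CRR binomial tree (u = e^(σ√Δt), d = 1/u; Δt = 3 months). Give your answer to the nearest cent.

CRR parameters: u = e^(σ√Δt) = e^(0.2·√0.25) = 1.1052, d = 1/u = 0.9048
Per-period rate: rΔt = 0.07·0.25 = 0.0175, so R = e^0.0175 = 1.0177
Risk-neutral probability p = (e^0.0175 − 0.9048)/(1.1052 − 0.9048) = 0.1128/0.2003 = 0.5631
Terminal stock prices: S_u = 27.63, S_d = 22.62
Terminal payoffs (K − S): max(-2.629, 0) = 0, max(2.379, 0) = 2.379
Node 0 (S = 25): V_0 = e^(−0.0175)·[0.5631·0.0000 + 0.4369·2.3791] = 1.0213

£1.02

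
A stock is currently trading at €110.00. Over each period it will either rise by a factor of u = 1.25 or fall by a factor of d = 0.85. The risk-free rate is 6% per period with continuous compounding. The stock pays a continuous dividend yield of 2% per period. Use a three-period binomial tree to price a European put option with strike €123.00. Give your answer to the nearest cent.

Per-period risk-free factor R = e^0.06 = 1.0618; dividend-adjusted growth = e^(0.06−0.02) = 1.0408.
Risk-neutral probability p = (1.0408 − 0.85)/(1.25 − 0.85) = 0.1908/0.4000 = 0.4770
Terminal stock prices: S_uuu = 214.8, S_uud = 146.1, S_udd = 99.34, S_ddd = 67.55
Terminal payoffs (K − S): max(-91.84, 0) = 0, max(-23.09, 0) = 0, max(23.66, 0) = 23.66, max(55.45, 0) = 55.45
Node uu (S = 171.9): V_uu = e^(−0.06)·[0.4770·0.0000 + 0.5230·0.0000] = 0.0000
Node ud (S = 116.9): V_ud = e^(−0.06)·[0.4770·0.0000 + 0.5230·23.6563] = 11.6511
Node dd (S = 79.47): V_dd = e^(−0.06)·[0.4770·23.6563 + 0.5230·55.4463] = 37.9357
Node u (S = 137.5): V_u = e^(−0.06)·[0.4770·0.0000 + 0.5230·11.6511] = 5.7384
Node d (S = 93.5): V_d = e^(−0.06)·[0.4770·11.6511 + 0.5230·37.9357] = 23.9182
Node 0 (S = 110): V_0 = e^(−0.06)·[0.4770·5.7384 + 0.5230·23.9182] = 14.3581

€14.36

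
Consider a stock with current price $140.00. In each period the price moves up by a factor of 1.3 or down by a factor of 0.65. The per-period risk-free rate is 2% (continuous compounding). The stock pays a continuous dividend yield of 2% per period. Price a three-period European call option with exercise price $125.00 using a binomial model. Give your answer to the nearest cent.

Per-period risk-free factor R = e^0.02 = 1.0202; dividend-adjusted growth = e^(0.02−0.02) = 1.0000.
Risk-neutral probability p = (1.0000 − 0.65)/(1.3 − 0.65) = 0.3500/0.6500 = 0.5385
Terminal stock prices: S_uuu = 307.6, S_uud = 153.8, S_udd = 76.9, S_ddd = 38.45
Terminal payoffs (S − K): max(182.6, 0) = 182.6, max(28.79, 0) = 28.79, max(-48.1, 0) = 0, max(-86.55, 0) = 0
Node uu (S = 236.6): V_uu = e^(−0.02)·[0.5385·182.5800 + 0.4615·28.7900] = 109.3902
Node ud (S = 118.3): V_ud = e^(−0.02)·[0.5385·28.7900 + 0.4615·0.0000] = 15.1953
Node dd (S = 59.15): V_dd = e^(−0.02)·[0.5385·0.0000 + 0.4615·0.0000] = 0.0000
Node u (S = 182): V_u = e^(−0.02)·[0.5385·109.3902 + 0.4615·15.1953] = 64.6104
Node d (S = 91): V_d = e^(−0.02)·[0.5385·15.1953 + 0.4615·0.0000] = 8.0201
Node 0 (S = 140): V_0 = e^(−0.02)·[0.5385·64.6104 + 0.4615·8.0201] = 37.7296

$37.73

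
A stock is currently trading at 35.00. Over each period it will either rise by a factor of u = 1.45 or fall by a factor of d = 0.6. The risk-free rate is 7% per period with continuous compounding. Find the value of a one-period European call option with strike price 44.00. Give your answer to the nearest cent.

3.50

Risk-neutral probability p = (e^0.07 − 0.6)/(1.45 − 0.6) = 0.4725/0.8500 = 0.5559
Terminal stock prices: S_u = 50.75, S_d = 21
Terminal payoffs (S − K): max(6.75, 0) = 6.75, max(-23, 0) = 0
Node 0 (S = 35): V_0 = e^(−0.07)·[0.5559·6.7500 + 0.4441·0.0000] = 3.4986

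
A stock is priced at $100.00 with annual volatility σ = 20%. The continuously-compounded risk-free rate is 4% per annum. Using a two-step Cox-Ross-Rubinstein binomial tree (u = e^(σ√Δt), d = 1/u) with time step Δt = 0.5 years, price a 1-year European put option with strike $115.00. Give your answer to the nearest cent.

$15.37

CRR parameters: u = e^(σ√Δt) = e^(0.2·√0.5) = 1.1519, d = 1/u = 0.8681
Per-period rate: rΔt = 0.04·0.5 = 0.02, so R = e^0.02 = 1.0202
Risk-neutral probability p = (e^0.02 − 0.8681)/(1.1519 − 0.8681) = 0.1521/0.2838 = 0.5359
Terminal stock prices: S_uu = 132.7, S_ud = 100, S_dd = 75.36
Terminal payoffs (K − S): max(-17.69, 0) = 0, max(15, 0) = 15, max(39.64, 0) = 39.64
Node u (S = 115.2): V_u = e^(−0.02)·[0.5359·0.0000 + 0.4641·15.0000] = 6.8238
Node d (S = 86.81): V_d = e^(−0.02)·[0.5359·15.0000 + 0.4641·39.6362] = 25.9105
Node 0 (S = 100): V_0 = e^(−0.02)·[0.5359·6.8238 + 0.4641·25.9105] = 15.3716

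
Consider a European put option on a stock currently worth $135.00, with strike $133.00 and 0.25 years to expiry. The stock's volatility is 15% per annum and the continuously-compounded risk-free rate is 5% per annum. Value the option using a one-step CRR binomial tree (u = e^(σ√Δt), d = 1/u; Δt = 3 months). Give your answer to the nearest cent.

CRR parameters: u = e^(σ√Δt) = e^(0.15·√0.25) = 1.0779, d = 1/u = 0.9277
Per-period rate: rΔt = 0.05·0.25 = 0.0125, so R = e^0.0125 = 1.0126
Risk-neutral probability p = (e^0.0125 − 0.9277)/(1.0779 − 0.9277) = 0.0848/0.1501 = 0.5650
Terminal stock prices: S_u = 145.5, S_d = 125.2
Terminal payoffs (K − S): max(-12.51, 0) = 0, max(7.755, 0) = 7.755
Node 0 (S = 135): V_0 = e^(−0.0125)·[0.5650·0.0000 + 0.4350·7.7546] = 3.3311

$3.33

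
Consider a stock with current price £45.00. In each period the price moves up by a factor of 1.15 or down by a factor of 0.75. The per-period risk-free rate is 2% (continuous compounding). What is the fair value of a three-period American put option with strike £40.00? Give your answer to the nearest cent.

£2.94

Risk-neutral probability p = (e^0.02 − 0.75)/(1.15 − 0.75) = 0.2702/0.4000 = 0.6755
Terminal stock prices: S_uuu = 68.44, S_uud = 44.63, S_udd = 29.11, S_ddd = 18.98
Terminal payoffs (K − S): max(-28.44, 0) = 0, max(-4.634, 0) = 0, max(10.89, 0) = 10.89, max(21.02, 0) = 21.02
Node uu (S = 59.51): continuation = e^(−0.02)·[0.6755·0.0000 + 0.3245·0.0000] = 0.0000; exercise value = 0.0000 ≤ continuation, so V_uu = 0.0000
Node ud (S = 38.81): continuation = e^(−0.02)·[0.6755·0.0000 + 0.3245·10.8906] = 3.4640; exercise value = 1.1875 ≤ continuation, so V_ud = 3.4640
Node dd (S = 25.31): continuation = e^(−0.02)·[0.6755·10.8906 + 0.3245·21.0156] = 13.8954; exercise value = 14.6875 > continuation, so V_dd = 14.6875 (exercise)
Node u (S = 51.75): continuation = e^(−0.02)·[0.6755·0.0000 + 0.3245·3.4640] = 1.1018; exercise value = 0.0000 ≤ continuation, so V_u = 1.1018
Node d (S = 33.75): continuation = e^(−0.02)·[0.6755·3.4640 + 0.3245·14.6875] = 6.9653; exercise value = 6.2500 ≤ continuation, so V_d = 6.9653
Node 0 (S = 45): continuation = e^(−0.02)·[0.6755·1.1018 + 0.3245·6.9653] = 2.9450; exercise value = 0.0000 ≤ continuation, so V_0 = 2.9450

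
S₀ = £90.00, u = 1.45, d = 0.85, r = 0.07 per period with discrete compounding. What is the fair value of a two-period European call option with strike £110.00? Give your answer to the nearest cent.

Risk-neutral probability p = (1 + 0.07 − 0.85)/(1.45 − 0.85) = 0.2200/0.6000 = 0.3667
Terminal stock prices: S_uu = 189.2, S_ud = 110.9, S_dd = 65.02
Terminal payoffs (S − K): max(79.22, 0) = 79.22, max(0.925, 0) = 0.925, max(-44.98, 0) = 0
Node u (S = 130.5): V_u = 1/1.07·[0.3667·79.2250 + 0.6333·0.9250] = 27.6963
Node d (S = 76.5): V_d = 1/1.07·[0.3667·0.9250 + 0.6333·0.0000] = 0.3170
Node 0 (S = 90): V_0 = 1/1.07·[0.3667·27.6963 + 0.6333·0.3170] = 9.6786

£9.68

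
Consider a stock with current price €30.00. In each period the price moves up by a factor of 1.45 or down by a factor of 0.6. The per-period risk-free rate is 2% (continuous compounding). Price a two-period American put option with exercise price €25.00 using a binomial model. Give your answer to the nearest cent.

Risk-neutral probability p = (e^0.02 − 0.6)/(1.45 − 0.6) = 0.4202/0.8500 = 0.4944
Terminal stock prices: S_uu = 63.08, S_ud = 26.1, S_dd = 10.8
Terminal payoffs (K − S): max(-38.08, 0) = 0, max(-1.1, 0) = 0, max(14.2, 0) = 14.2
Node u (S = 43.5): continuation = e^(−0.02)·[0.4944·0.0000 + 0.5056·0.0000] = 0.0000; exercise value = 0.0000 ≤ continuation, so V_u = 0.0000
Node d (S = 18): continuation = e^(−0.02)·[0.4944·0.0000 + 0.5056·14.2000] = 7.0380; exercise value = 7.0000 ≤ continuation, so V_d = 7.0380
Node 0 (S = 30): continuation = e^(−0.02)·[0.4944·0.0000 + 0.5056·7.0380] = 3.4883; exercise value = 0.0000 ≤ continuation, so V_0 = 3.4883

€3.49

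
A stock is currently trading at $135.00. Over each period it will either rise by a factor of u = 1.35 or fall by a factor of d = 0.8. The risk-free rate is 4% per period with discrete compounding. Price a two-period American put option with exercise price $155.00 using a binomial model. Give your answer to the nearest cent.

Risk-neutral probability p = (1 + 0.04 − 0.8)/(1.35 − 0.8) = 0.2400/0.5500 = 0.4364
Terminal stock prices: S_uu = 246, S_ud = 145.8, S_dd = 86.4
Terminal payoffs (K − S): max(-91.04, 0) = 0, max(9.2, 0) = 9.2, max(68.6, 0) = 68.6
Node u (S = 182.2): continuation = 1/1.04·[0.4364·0.0000 + 0.5636·9.2000] = 4.9860; exercise value = 0.0000 ≤ continuation, so V_u = 4.9860
Node d (S = 108): continuation = 1/1.04·[0.4364·9.2000 + 0.5636·68.6000] = 41.0385; exercise value = 47.0000 > continuation, so V_d = 47.0000 (exercise)
Node 0 (S = 135): continuation = 1/1.04·[0.4364·4.9860 + 0.5636·47.0000] = 27.5641; exercise value = 20.0000 ≤ continuation, so V_0 = 27.5641

$27.56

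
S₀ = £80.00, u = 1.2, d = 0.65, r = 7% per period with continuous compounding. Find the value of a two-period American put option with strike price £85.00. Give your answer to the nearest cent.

Risk-neutral probability p = (e^0.07 − 0.65)/(1.2 − 0.65) = 0.4225/0.5500 = 0.7682
Terminal stock prices: S_uu = 115.2, S_ud = 62.4, S_dd = 33.8
Terminal payoffs (K − S): max(-30.2, 0) = 0, max(22.6, 0) = 22.6, max(51.2, 0) = 51.2
Node u (S = 96): continuation = e^(−0.07)·[0.7682·0.0000 + 0.2318·22.6000] = 4.8846; exercise value = 0.0000 ≤ continuation, so V_u = 4.8846
Node d (S = 52): continuation = e^(−0.07)·[0.7682·22.6000 + 0.2318·51.2000] = 27.2535; exercise value = 33.0000 > continuation, so V_d = 33.0000 (exercise)
Node 0 (S = 80): continuation = e^(−0.07)·[0.7682·4.8846 + 0.2318·33.0000] = 10.6310; exercise value = 5.0000 ≤ continuation, so V_0 = 10.6310

£10.63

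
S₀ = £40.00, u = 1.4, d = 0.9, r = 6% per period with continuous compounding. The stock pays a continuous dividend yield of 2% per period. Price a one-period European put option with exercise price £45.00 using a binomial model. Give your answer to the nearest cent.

Per-period risk-free factor R = e^0.06 = 1.0618; dividend-adjusted growth = e^(0.06−0.02) = 1.0408.
Risk-neutral probability p = (1.0408 − 0.9)/(1.4 − 0.9) = 0.1408/0.5000 = 0.2816
Terminal stock prices: S_u = 56, S_d = 36
Terminal payoffs (K − S): max(-11, 0) = 0, max(9, 0) = 9
Node 0 (S = 40): V_0 = e^(−0.06)·[0.2816·0.0000 + 0.7184·9.0000] = 6.0889

£6.09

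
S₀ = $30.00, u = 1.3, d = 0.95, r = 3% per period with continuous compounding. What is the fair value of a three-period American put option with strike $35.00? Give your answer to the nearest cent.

Risk-neutral probability p = (e^0.03 − 0.95)/(1.3 − 0.95) = 0.0805/0.3500 = 0.2299
Terminal stock prices: S_uuu = 65.91, S_uud = 48.16, S_udd = 35.2, S_ddd = 25.72
Terminal payoffs (K − S): max(-30.91, 0) = 0, max(-13.16, 0) = 0, max(-0.1975, 0) = 0, max(9.279, 0) = 9.279
Node uu (S = 50.7): continuation = e^(−0.03)·[0.2299·0.0000 + 0.7701·0.0000] = 0.0000; exercise value = 0.0000 ≤ continuation, so V_uu = 0.0000
Node ud (S = 37.05): continuation = e^(−0.03)·[0.2299·0.0000 + 0.7701·0.0000] = 0.0000; exercise value = 0.0000 ≤ continuation, so V_ud = 0.0000
Node dd (S = 27.07): continuation = e^(−0.03)·[0.2299·0.0000 + 0.7701·9.2788] = 6.9347; exercise value = 7.9250 > continuation, so V_dd = 7.9250 (exercise)
Node u (S = 39): continuation = e^(−0.03)·[0.2299·0.0000 + 0.7701·0.0000] = 0.0000; exercise value = 0.0000 ≤ continuation, so V_u = 0.0000
Node d (S = 28.5): continuation = e^(−0.03)·[0.2299·0.0000 + 0.7701·7.9250] = 5.9229; exercise value = 6.5000 > continuation, so V_d = 6.5000 (exercise)
Node 0 (S = 30): continuation = e^(−0.03)·[0.2299·0.0000 + 0.7701·6.5000] = 4.8579; exercise value = 5.0000 > continuation, so V_0 = 5.0000 (exercise)

$5.00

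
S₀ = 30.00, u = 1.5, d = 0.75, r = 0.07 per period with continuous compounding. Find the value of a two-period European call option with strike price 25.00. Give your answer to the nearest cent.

Risk-neutral probability p = (e^0.07 − 0.75)/(1.5 − 0.75) = 0.3225/0.7500 = 0.4300
Terminal stock prices: S_uu = 67.5, S_ud = 33.75, S_dd = 16.88
Terminal payoffs (S − K): max(42.5, 0) = 42.5, max(8.75, 0) = 8.75, max(-8.125, 0) = 0
Node u (S = 45): V_u = e^(−0.07)·[0.4300·42.5000 + 0.5700·8.7500] = 21.6902
Node d (S = 22.5): V_d = e^(−0.07)·[0.4300·8.7500 + 0.5700·0.0000] = 3.5082
Node 0 (S = 30): V_0 = e^(−0.07)·[0.4300·21.6902 + 0.5700·3.5082] = 10.5609

10.56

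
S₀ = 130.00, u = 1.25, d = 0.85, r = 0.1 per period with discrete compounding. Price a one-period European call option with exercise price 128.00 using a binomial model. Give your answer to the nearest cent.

Risk-neutral probability p = (1 + 0.1 − 0.85)/(1.25 − 0.85) = 0.2500/0.4000 = 0.6250
Terminal stock prices: S_u = 162.5, S_d = 110.5
Terminal payoffs (S − K): max(34.5, 0) = 34.5, max(-17.5, 0) = 0
Node 0 (S = 130): V_0 = 1/1.1·[0.6250·34.5000 + 0.3750·0.0000] = 19.6023

19.60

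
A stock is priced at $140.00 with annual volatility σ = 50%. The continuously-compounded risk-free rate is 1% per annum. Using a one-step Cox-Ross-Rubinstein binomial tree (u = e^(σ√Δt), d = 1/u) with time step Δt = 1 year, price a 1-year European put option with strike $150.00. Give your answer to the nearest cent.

CRR parameters: u = e^(σ√Δt) = e^(0.5·√1) = 1.6487, d = 1/u = 0.6065
Per-period rate: rΔt = 0.01·1 = 0.01, so R = e^0.01 = 1.0101
Risk-neutral probability p = (e^0.01 − 0.6065)/(1.6487 − 0.6065) = 0.4035/1.0422 = 0.3872
Terminal stock prices: S_u = 230.8, S_d = 84.91
Terminal payoffs (K − S): max(-80.82, 0) = 0, max(65.09, 0) = 65.09
Node 0 (S = 140): V_0 = e^(−0.01)·[0.3872·0.0000 + 0.6128·65.0857] = 39.4887

$39.49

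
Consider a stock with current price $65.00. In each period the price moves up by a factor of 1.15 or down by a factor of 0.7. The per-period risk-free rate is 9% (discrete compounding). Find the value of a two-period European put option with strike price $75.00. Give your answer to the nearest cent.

Risk-neutral probability p = (1 + 0.09 − 0.7)/(1.15 − 0.7) = 0.3900/0.4500 = 0.8667
Terminal stock prices: S_uu = 85.96, S_ud = 52.32, S_dd = 31.85
Terminal payoffs (K − S): max(-10.96, 0) = 0, max(22.68, 0) = 22.68, max(43.15, 0) = 43.15
Node u (S = 74.75): V_u = 1/1.09·[0.8667·0.0000 + 0.1333·22.6750] = 2.7737
Node d (S = 45.5): V_d = 1/1.09·[0.8667·22.6750 + 0.1333·43.1500] = 23.3073
Node 0 (S = 65): V_0 = 1/1.09·[0.8667·2.7737 + 0.1333·23.3073] = 5.0564

$5.06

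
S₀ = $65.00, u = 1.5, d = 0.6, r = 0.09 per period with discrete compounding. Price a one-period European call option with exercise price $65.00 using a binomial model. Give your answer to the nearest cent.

$16.23

Risk-neutral probability p = (1 + 0.09 − 0.6)/(1.5 − 0.6) = 0.4900/0.9000 = 0.5444
Terminal stock prices: S_u = 97.5, S_d = 39
Terminal payoffs (S − K): max(32.5, 0) = 32.5, max(-26, 0) = 0
Node 0 (S = 65): V_0 = 1/1.09·[0.5444·32.5000 + 0.4556·0.0000] = 16.2334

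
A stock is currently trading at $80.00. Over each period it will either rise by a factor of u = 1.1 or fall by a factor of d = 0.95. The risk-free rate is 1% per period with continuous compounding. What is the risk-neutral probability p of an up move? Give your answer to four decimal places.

p = 0.4003

Risk-neutral probability p = (e^0.01 − 0.95)/(1.1 − 0.95) = 0.0601/0.1500 = 0.4003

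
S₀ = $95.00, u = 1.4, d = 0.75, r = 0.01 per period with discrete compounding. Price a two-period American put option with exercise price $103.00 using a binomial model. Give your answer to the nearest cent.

Risk-neutral probability p = (1 + 0.01 − 0.75)/(1.4 − 0.75) = 0.2600/0.6500 = 0.4000
Terminal stock prices: S_uu = 186.2, S_ud = 99.75, S_dd = 53.44
Terminal payoffs (K − S): max(-83.2, 0) = 0, max(3.25, 0) = 3.25, max(49.56, 0) = 49.56
Node u (S = 133): continuation = 1/1.01·[0.4000·0.0000 + 0.6000·3.2500] = 1.9307; exercise value = 0.0000 ≤ continuation, so V_u = 1.9307
Node d (S = 71.25): continuation = 1/1.01·[0.4000·3.2500 + 0.6000·49.5625] = 30.7302; exercise value = 31.7500 > continuation, so V_d = 31.7500 (exercise)
Node 0 (S = 95): continuation = 1/1.01·[0.4000·1.9307 + 0.6000·31.7500] = 19.6260; exercise value = 8.0000 ≤ continuation, so V_0 = 19.6260

$19.63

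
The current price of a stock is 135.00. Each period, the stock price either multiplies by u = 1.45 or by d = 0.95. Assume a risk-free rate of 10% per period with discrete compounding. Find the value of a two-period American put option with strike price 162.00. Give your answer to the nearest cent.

Risk-neutral probability p = (1 + 0.1 − 0.95)/(1.45 − 0.95) = 0.1500/0.5000 = 0.3000
Terminal stock prices: S_uu = 283.8, S_ud = 186, S_dd = 121.8
Terminal payoffs (K − S): max(-121.8, 0) = 0, max(-23.96, 0) = 0, max(40.16, 0) = 40.16
Node u (S = 195.8): continuation = 1/1.1·[0.3000·0.0000 + 0.7000·0.0000] = 0.0000; exercise value = 0.0000 ≤ continuation, so V_u = 0.0000
Node d (S = 128.2): continuation = 1/1.1·[0.3000·0.0000 + 0.7000·40.1625] = 25.5580; exercise value = 33.7500 > continuation, so V_d = 33.7500 (exercise)
Node 0 (S = 135): continuation = 1/1.1·[0.3000·0.0000 + 0.7000·33.7500] = 21.4773; exercise value = 27.0000 > continuation, so V_0 = 27.0000 (exercise)

27.00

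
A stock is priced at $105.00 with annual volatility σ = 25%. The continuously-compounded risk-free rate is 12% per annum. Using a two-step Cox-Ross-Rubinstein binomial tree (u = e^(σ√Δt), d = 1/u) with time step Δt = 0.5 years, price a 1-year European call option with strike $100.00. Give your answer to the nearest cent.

$19.50

CRR parameters: u = e^(σ√Δt) = e^(0.25·√0.5) = 1.1934, d = 1/u = 0.8380
Per-period rate: rΔt = 0.12·0.5 = 0.06, so R = e^0.06 = 1.0618
Risk-neutral probability p = (e^0.06 − 0.8380)/(1.1934 − 0.8380) = 0.2239/0.3554 = 0.6299
Terminal stock prices: S_uu = 149.5, S_ud = 105, S_dd = 73.73
Terminal payoffs (S − K): max(49.53, 0) = 49.53, max(5, 0) = 5, max(-26.27, 0) = 0
Node u (S = 125.3): V_u = e^(−0.06)·[0.6299·49.5325 + 0.3701·5.0000] = 31.1268
Node d (S = 87.99): V_d = e^(−0.06)·[0.6299·5.0000 + 0.3701·0.0000] = 2.9661
Node 0 (S = 105): V_0 = e^(−0.06)·[0.6299·31.1268 + 0.3701·2.9661] = 19.4992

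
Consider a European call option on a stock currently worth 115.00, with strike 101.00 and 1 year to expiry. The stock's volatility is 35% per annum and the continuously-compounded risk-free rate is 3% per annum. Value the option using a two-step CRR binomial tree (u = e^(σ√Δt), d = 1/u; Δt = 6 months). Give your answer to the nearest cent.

25.45

CRR parameters: u = e^(σ√Δt) = e^(0.35·√0.5) = 1.2808, d = 1/u = 0.7808
Per-period rate: rΔt = 0.03·0.5 = 0.015, so R = e^0.015 = 1.0151
Risk-neutral probability p = (e^0.015 − 0.7808)/(1.2808 − 0.7808) = 0.2344/0.5000 = 0.4687
Terminal stock prices: S_uu = 188.7, S_ud = 115, S_dd = 70.1
Terminal payoffs (S − K): max(87.65, 0) = 87.65, max(14, 0) = 14, max(-30.9, 0) = 0
Node u (S = 147.3): V_u = e^(−0.015)·[0.4687·87.6525 + 0.5313·14.0000] = 47.7961
Node d (S = 89.79): V_d = e^(−0.015)·[0.4687·14.0000 + 0.5313·0.0000] = 6.4636
Node 0 (S = 115): V_0 = e^(−0.015)·[0.4687·47.7961 + 0.5313·6.4636] = 25.4501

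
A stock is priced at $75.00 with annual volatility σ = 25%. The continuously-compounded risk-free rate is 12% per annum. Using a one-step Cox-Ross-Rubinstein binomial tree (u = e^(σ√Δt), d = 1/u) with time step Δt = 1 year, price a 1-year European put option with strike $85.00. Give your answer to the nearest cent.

$7.31

CRR parameters: u = e^(σ√Δt) = e^(0.25·√1) = 1.2840, d = 1/u = 0.7788
Per-period rate: rΔt = 0.12·1 = 0.12, so R = e^0.12 = 1.1275
Risk-neutral probability p = (e^0.12 − 0.7788)/(1.2840 − 0.7788) = 0.3487/0.5052 = 0.6902
Terminal stock prices: S_u = 96.3, S_d = 58.41
Terminal payoffs (K − S): max(-11.3, 0) = 0, max(26.59, 0) = 26.59
Node 0 (S = 75): V_0 = e^(−0.12)·[0.6902·0.0000 + 0.3098·26.5899] = 7.3065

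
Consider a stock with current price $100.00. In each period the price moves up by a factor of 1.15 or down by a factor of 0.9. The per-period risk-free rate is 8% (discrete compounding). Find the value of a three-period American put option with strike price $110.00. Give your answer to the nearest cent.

Risk-neutral probability p = (1 + 0.08 − 0.9)/(1.15 − 0.9) = 0.1800/0.2500 = 0.7200
Terminal stock prices: S_uuu = 152.1, S_uud = 119, S_udd = 93.15, S_ddd = 72.9
Terminal payoffs (K − S): max(-42.09, 0) = 0, max(-9.025, 0) = 0, max(16.85, 0) = 16.85, max(37.1, 0) = 37.1
Node uu (S = 132.2): continuation = 1/1.08·[0.7200·0.0000 + 0.2800·0.0000] = 0.0000; exercise value = 0.0000 ≤ continuation, so V_uu = 0.0000
Node ud (S = 103.5): continuation = 1/1.08·[0.7200·0.0000 + 0.2800·16.8500] = 4.3685; exercise value = 6.5000 > continuation, so V_ud = 6.5000 (exercise)
Node dd (S = 81): continuation = 1/1.08·[0.7200·16.8500 + 0.2800·37.1000] = 20.8519; exercise value = 29.0000 > continuation, so V_dd = 29.0000 (exercise)
Node u (S = 115): continuation = 1/1.08·[0.7200·0.0000 + 0.2800·6.5000] = 1.6852; exercise value = 0.0000 ≤ continuation, so V_u = 1.6852
Node d (S = 90): continuation = 1/1.08·[0.7200·6.5000 + 0.2800·29.0000] = 11.8519; exercise value = 20.0000 > continuation, so V_d = 20.0000 (exercise)
Node 0 (S = 100): continuation = 1/1.08·[0.7200·1.6852 + 0.2800·20.0000] = 6.3086; exercise value = 10.0000 > continuation, so V_0 = 10.0000 (exercise)

$10.00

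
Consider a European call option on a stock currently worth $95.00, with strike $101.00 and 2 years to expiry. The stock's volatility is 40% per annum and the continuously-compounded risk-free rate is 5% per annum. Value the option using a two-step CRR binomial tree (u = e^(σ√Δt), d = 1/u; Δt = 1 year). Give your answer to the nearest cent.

$21.49

CRR parameters: u = e^(σ√Δt) = e^(0.4·√1) = 1.4918, d = 1/u = 0.6703
Per-period rate: rΔt = 0.05·1 = 0.05, so R = e^0.05 = 1.0513
Risk-neutral probability p = (e^0.05 − 0.6703)/(1.4918 − 0.6703) = 0.3810/0.8215 = 0.4637
Terminal stock prices: S_uu = 211.4, S_ud = 95, S_dd = 42.69
Terminal payoffs (S − K): max(110.4, 0) = 110.4, max(-6, 0) = 0, max(-58.31, 0) = 0
Node u (S = 141.7): V_u = e^(−0.05)·[0.4637·110.4264 + 0.5363·0.0000] = 48.7099
Node d (S = 63.68): V_d = e^(−0.05)·[0.4637·0.0000 + 0.5363·0.0000] = 0.0000
Node 0 (S = 95): V_0 = e^(−0.05)·[0.4637·48.7099 + 0.5363·0.0000] = 21.4863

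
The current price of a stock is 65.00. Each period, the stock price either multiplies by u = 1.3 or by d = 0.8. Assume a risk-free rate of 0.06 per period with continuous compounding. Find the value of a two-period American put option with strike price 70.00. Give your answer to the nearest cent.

8.61

Risk-neutral probability p = (e^0.06 − 0.8)/(1.3 − 0.8) = 0.2618/0.5000 = 0.5237
Terminal stock prices: S_uu = 109.9, S_ud = 67.6, S_dd = 41.6
Terminal payoffs (K − S): max(-39.85, 0) = 0, max(2.4, 0) = 2.4, max(28.4, 0) = 28.4
Node u (S = 84.5): continuation = e^(−0.06)·[0.5237·0.0000 + 0.4763·2.4000] = 1.0766; exercise value = 0.0000 ≤ continuation, so V_u = 1.0766
Node d (S = 52): continuation = e^(−0.06)·[0.5237·2.4000 + 0.4763·28.4000] = 13.9235; exercise value = 18.0000 > continuation, so V_d = 18.0000 (exercise)
Node 0 (S = 65): continuation = e^(−0.06)·[0.5237·1.0766 + 0.4763·18.0000] = 8.6055; exercise value = 5.0000 ≤ continuation, so V_0 = 8.6055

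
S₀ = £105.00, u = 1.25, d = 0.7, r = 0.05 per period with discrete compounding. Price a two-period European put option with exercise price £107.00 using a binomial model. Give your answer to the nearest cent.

Risk-neutral probability p = (1 + 0.05 − 0.7)/(1.25 − 0.7) = 0.3500/0.5500 = 0.6364
Terminal stock prices: S_uu = 164.1, S_ud = 91.88, S_dd = 51.45
Terminal payoffs (K − S): max(-57.06, 0) = 0, max(15.12, 0) = 15.12, max(55.55, 0) = 55.55
Node u (S = 131.2): V_u = 1/1.05·[0.6364·0.0000 + 0.3636·15.1250] = 5.2381
Node d (S = 73.5): V_d = 1/1.05·[0.6364·15.1250 + 0.3636·55.5500] = 28.4048
Node 0 (S = 105): V_0 = 1/1.05·[0.6364·5.2381 + 0.3636·28.4048] = 13.0118

£13.01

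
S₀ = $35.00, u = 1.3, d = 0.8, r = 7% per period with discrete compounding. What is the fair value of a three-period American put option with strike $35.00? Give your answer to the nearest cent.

$3.56

Risk-neutral probability p = (1 + 0.07 − 0.8)/(1.3 − 0.8) = 0.2700/0.5000 = 0.5400
Terminal stock prices: S_uuu = 76.89, S_uud = 47.32, S_udd = 29.12, S_ddd = 17.92
Terminal payoffs (K − S): max(-41.89, 0) = 0, max(-12.32, 0) = 0, max(5.88, 0) = 5.88, max(17.08, 0) = 17.08
Node uu (S = 59.15): continuation = 1/1.07·[0.5400·0.0000 + 0.4600·0.0000] = 0.0000; exercise value = 0.0000 ≤ continuation, so V_uu = 0.0000
Node ud (S = 36.4): continuation = 1/1.07·[0.5400·0.0000 + 0.4600·5.8800] = 2.5279; exercise value = 0.0000 ≤ continuation, so V_ud = 2.5279
Node dd (S = 22.4): continuation = 1/1.07·[0.5400·5.8800 + 0.4600·17.0800] = 10.3103; exercise value = 12.6000 > continuation, so V_dd = 12.6000 (exercise)
Node u (S = 45.5): continuation = 1/1.07·[0.5400·0.0000 + 0.4600·2.5279] = 1.0867; exercise value = 0.0000 ≤ continuation, so V_u = 1.0867
Node d (S = 28): continuation = 1/1.07·[0.5400·2.5279 + 0.4600·12.6000] = 6.6926; exercise value = 7.0000 > continuation, so V_d = 7.0000 (exercise)
Node 0 (S = 35): continuation = 1/1.07·[0.5400·1.0867 + 0.4600·7.0000] = 3.5578; exercise value = 0.0000 ≤ continuation, so V_0 = 3.5578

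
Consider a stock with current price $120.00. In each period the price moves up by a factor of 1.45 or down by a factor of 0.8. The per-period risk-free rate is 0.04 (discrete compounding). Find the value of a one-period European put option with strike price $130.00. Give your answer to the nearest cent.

$20.62

Risk-neutral probability p = (1 + 0.04 − 0.8)/(1.45 − 0.8) = 0.2400/0.6500 = 0.3692
Terminal stock prices: S_u = 174, S_d = 96
Terminal payoffs (K − S): max(-44, 0) = 0, max(34, 0) = 34
Node 0 (S = 120): V_0 = 1/1.04·[0.3692·0.0000 + 0.6308·34.0000] = 20.6213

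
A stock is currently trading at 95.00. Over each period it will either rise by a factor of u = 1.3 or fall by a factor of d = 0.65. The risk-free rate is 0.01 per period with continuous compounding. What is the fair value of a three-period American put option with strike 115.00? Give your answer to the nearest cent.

Risk-neutral probability p = (e^0.01 − 0.65)/(1.3 − 0.65) = 0.3601/0.6500 = 0.5539
Terminal stock prices: S_uuu = 208.7, S_uud = 104.4, S_udd = 52.18, S_ddd = 26.09
Terminal payoffs (K − S): max(-93.72, 0) = 0, max(10.64, 0) = 10.64, max(62.82, 0) = 62.82, max(88.91, 0) = 88.91
Node uu (S = 160.6): continuation = e^(−0.01)·[0.5539·0.0000 + 0.4461·10.6425] = 4.7001; exercise value = 0.0000 ≤ continuation, so V_uu = 4.7001
Node ud (S = 80.28): continuation = e^(−0.01)·[0.5539·10.6425 + 0.4461·62.8212] = 33.5807; exercise value = 34.7250 > continuation, so V_ud = 34.7250 (exercise)
Node dd (S = 40.14): continuation = e^(−0.01)·[0.5539·62.8212 + 0.4461·88.9106] = 73.7182; exercise value = 74.8625 > continuation, so V_dd = 74.8625 (exercise)
Node u (S = 123.5): continuation = e^(−0.01)·[0.5539·4.7001 + 0.4461·34.7250] = 17.9135; exercise value = 0.0000 ≤ continuation, so V_u = 17.9135
Node d (S = 61.75): continuation = e^(−0.01)·[0.5539·34.7250 + 0.4461·74.8625] = 52.1057; exercise value = 53.2500 > continuation, so V_d = 53.2500 (exercise)
Node 0 (S = 95): continuation = e^(−0.01)·[0.5539·17.9135 + 0.4461·53.2500] = 33.3412; exercise value = 20.0000 ≤ continuation, so V_0 = 33.3412

33.34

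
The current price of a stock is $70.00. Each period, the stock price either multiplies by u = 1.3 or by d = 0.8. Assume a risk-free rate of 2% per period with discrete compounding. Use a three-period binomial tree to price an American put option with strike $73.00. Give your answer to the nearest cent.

$12.34

Risk-neutral probability p = (1 + 0.02 − 0.8)/(1.3 − 0.8) = 0.2200/0.5000 = 0.4400
Terminal stock prices: S_uuu = 153.8, S_uud = 94.64, S_udd = 58.24, S_ddd = 35.84
Terminal payoffs (K − S): max(-80.79, 0) = 0, max(-21.64, 0) = 0, max(14.76, 0) = 14.76, max(37.16, 0) = 37.16
Node uu (S = 118.3): continuation = 1/1.02·[0.4400·0.0000 + 0.5600·0.0000] = 0.0000; exercise value = 0.0000 ≤ continuation, so V_uu = 0.0000
Node ud (S = 72.8): continuation = 1/1.02·[0.4400·0.0000 + 0.5600·14.7600] = 8.1035; exercise value = 0.2000 ≤ continuation, so V_ud = 8.1035
Node dd (S = 44.8): continuation = 1/1.02·[0.4400·14.7600 + 0.5600·37.1600] = 26.7686; exercise value = 28.2000 > continuation, so V_dd = 28.2000 (exercise)
Node u (S = 91): continuation = 1/1.02·[0.4400·0.0000 + 0.5600·8.1035] = 4.4490; exercise value = 0.0000 ≤ continuation, so V_u = 4.4490
Node d (S = 56): continuation = 1/1.02·[0.4400·8.1035 + 0.5600·28.2000] = 18.9780; exercise value = 17.0000 ≤ continuation, so V_d = 18.9780
Node 0 (S = 70): continuation = 1/1.02·[0.4400·4.4490 + 0.5600·18.9780] = 12.3385; exercise value = 3.0000 ≤ continuation, so V_0 = 12.3385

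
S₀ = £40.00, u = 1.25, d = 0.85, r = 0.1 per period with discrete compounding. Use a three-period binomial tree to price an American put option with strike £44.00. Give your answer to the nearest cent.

Risk-neutral probability p = (1 + 0.1 − 0.85)/(1.25 − 0.85) = 0.2500/0.4000 = 0.6250
Terminal stock prices: S_uuu = 78.12, S_uud = 53.12, S_udd = 36.12, S_ddd = 24.56
Terminal payoffs (K − S): max(-34.12, 0) = 0, max(-9.125, 0) = 0, max(7.875, 0) = 7.875, max(19.44, 0) = 19.44
Node uu (S = 62.5): continuation = 1/1.1·[0.6250·0.0000 + 0.3750·0.0000] = 0.0000; exercise value = 0.0000 ≤ continuation, so V_uu = 0.0000
Node ud (S = 42.5): continuation = 1/1.1·[0.6250·0.0000 + 0.3750·7.8750] = 2.6847; exercise value = 1.5000 ≤ continuation, so V_ud = 2.6847
Node dd (S = 28.9): continuation = 1/1.1·[0.6250·7.8750 + 0.3750·19.4350] = 11.1000; exercise value = 15.1000 > continuation, so V_dd = 15.1000 (exercise)
Node u (S = 50): continuation = 1/1.1·[0.6250·0.0000 + 0.3750·2.6847] = 0.9152; exercise value = 0.0000 ≤ continuation, so V_u = 0.9152
Node d (S = 34): continuation = 1/1.1·[0.6250·2.6847 + 0.3750·15.1000] = 6.6731; exercise value = 10.0000 > continuation, so V_d = 10.0000 (exercise)
Node 0 (S = 40): continuation = 1/1.1·[0.6250·0.9152 + 0.3750·10.0000] = 3.9291; exercise value = 4.0000 > continuation, so V_0 = 4.0000 (exercise)

£4.00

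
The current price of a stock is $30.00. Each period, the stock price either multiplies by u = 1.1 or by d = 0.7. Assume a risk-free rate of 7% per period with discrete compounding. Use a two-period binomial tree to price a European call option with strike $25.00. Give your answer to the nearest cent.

$8.44

Risk-neutral probability p = (1 + 0.07 − 0.7)/(1.1 − 0.7) = 0.3700/0.4000 = 0.9250
Terminal stock prices: S_uu = 36.3, S_ud = 23.1, S_dd = 14.7
Terminal payoffs (S − K): max(11.3, 0) = 11.3, max(-1.9, 0) = 0, max(-10.3, 0) = 0
Node u (S = 33): V_u = 1/1.07·[0.9250·11.3000 + 0.0750·0.0000] = 9.7687
Node d (S = 21): V_d = 1/1.07·[0.9250·0.0000 + 0.0750·0.0000] = 0.0000
Node 0 (S = 30): V_0 = 1/1.07·[0.9250·9.7687 + 0.0750·0.0000] = 8.4449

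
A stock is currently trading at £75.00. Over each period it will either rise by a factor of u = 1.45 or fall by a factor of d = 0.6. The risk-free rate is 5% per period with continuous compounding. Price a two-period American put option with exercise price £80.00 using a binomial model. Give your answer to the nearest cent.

Risk-neutral probability p = (e^0.05 − 0.6)/(1.45 − 0.6) = 0.4513/0.8500 = 0.5309
Terminal stock prices: S_uu = 157.7, S_ud = 65.25, S_dd = 27
Terminal payoffs (K − S): max(-77.69, 0) = 0, max(14.75, 0) = 14.75, max(53, 0) = 53
Node u (S = 108.8): continuation = e^(−0.05)·[0.5309·0.0000 + 0.4691·14.7500] = 6.5817; exercise value = 0.0000 ≤ continuation, so V_u = 6.5817
Node d (S = 45): continuation = e^(−0.05)·[0.5309·14.7500 + 0.4691·53.0000] = 31.0984; exercise value = 35.0000 > continuation, so V_d = 35.0000 (exercise)
Node 0 (S = 75): continuation = e^(−0.05)·[0.5309·6.5817 + 0.4691·35.0000] = 18.9414; exercise value = 5.0000 ≤ continuation, so V_0 = 18.9414

£18.94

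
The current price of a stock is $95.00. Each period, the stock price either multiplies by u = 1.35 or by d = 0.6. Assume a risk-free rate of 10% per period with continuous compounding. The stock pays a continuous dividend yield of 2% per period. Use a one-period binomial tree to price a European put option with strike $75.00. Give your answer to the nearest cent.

Per-period risk-free factor R = e^0.1 = 1.1052; dividend-adjusted growth = e^(0.1−0.02) = 1.0833.
Risk-neutral probability p = (1.0833 − 0.6)/(1.35 − 0.6) = 0.4833/0.7500 = 0.6444
Terminal stock prices: S_u = 128.2, S_d = 57
Terminal payoffs (K − S): max(-53.25, 0) = 0, max(18, 0) = 18
Node 0 (S = 95): V_0 = e^(−0.1)·[0.6444·0.0000 + 0.3556·18.0000] = 5.7920

$5.79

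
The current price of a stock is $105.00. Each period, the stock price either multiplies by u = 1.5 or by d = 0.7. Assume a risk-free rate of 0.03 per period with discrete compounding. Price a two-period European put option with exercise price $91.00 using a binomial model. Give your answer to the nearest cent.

Risk-neutral probability p = (1 + 0.03 − 0.7)/(1.5 − 0.7) = 0.3300/0.8000 = 0.4125
Terminal stock prices: S_uu = 236.2, S_ud = 110.2, S_dd = 51.45
Terminal payoffs (K − S): max(-145.2, 0) = 0, max(-19.25, 0) = 0, max(39.55, 0) = 39.55
Node u (S = 157.5): V_u = 1/1.03·[0.4125·0.0000 + 0.5875·0.0000] = 0.0000
Node d (S = 73.5): V_d = 1/1.03·[0.4125·0.0000 + 0.5875·39.5500] = 22.5589
Node 0 (S = 105): V_0 = 1/1.03·[0.4125·0.0000 + 0.5875·22.5589] = 12.8673

$12.87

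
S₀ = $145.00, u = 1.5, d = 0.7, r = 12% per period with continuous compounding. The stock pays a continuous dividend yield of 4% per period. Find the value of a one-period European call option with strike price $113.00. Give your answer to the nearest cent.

Per-period risk-free factor R = e^0.12 = 1.1275; dividend-adjusted growth = e^(0.12−0.04) = 1.0833.
Risk-neutral probability p = (1.0833 − 0.7)/(1.5 − 0.7) = 0.3833/0.8000 = 0.4791
Terminal stock prices: S_u = 217.5, S_d = 101.5
Terminal payoffs (S − K): max(104.5, 0) = 104.5, max(-11.5, 0) = 0
Node 0 (S = 145): V_0 = e^(−0.12)·[0.4791·104.5000 + 0.5209·0.0000] = 44.4053

$44.41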